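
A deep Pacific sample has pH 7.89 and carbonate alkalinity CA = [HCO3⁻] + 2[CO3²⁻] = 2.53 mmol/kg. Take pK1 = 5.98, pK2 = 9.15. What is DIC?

DIC = 2.43 mmol/kg

CA = [HCO3⁻] + 2[CO3²⁻] = (α₁ + 2α₂)·DIC
At pH 7.89: [H⁺]/K1 = 10^-1.91 = 0.012303, K2/[H⁺] = 10^-1.26 = 0.054954
α₁ = 1/(1 + 0.012303 + 0.054954) = 1/1.0673 = 0.9370; α₂ = α₁·K2/[H⁺] = 0.05149
α₁ + 2α₂ = 1.0400
DIC = CA / (α₁ + 2α₂) = 2.53 / 1.0400 = 2.43 mmol/kg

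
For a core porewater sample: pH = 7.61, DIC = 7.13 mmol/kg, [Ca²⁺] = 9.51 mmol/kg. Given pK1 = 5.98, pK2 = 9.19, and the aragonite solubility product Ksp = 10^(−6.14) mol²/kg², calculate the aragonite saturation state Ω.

Ω = 2.35

α₂ = 1 / (1 + [H⁺]/K2 + [H⁺]²/(K1K2)) = 1 / (1 + 10^+1.58 + 10^-0.05)
   = 1 / (1 + 38.019 + 0.89125) = 1/39.910 = 0.02506
[CO3²⁻] = α₂ × DIC = 0.02506 × 7.13 = 0.1787 mmol/kg
Ksp = 10^(−6.14) = 7.244×10^-7
Ω = [Ca²⁺][CO3²⁻]/Ksp = (9.51×10^-3)(1.787×10^-4) / 7.244×10^-7 = 2.35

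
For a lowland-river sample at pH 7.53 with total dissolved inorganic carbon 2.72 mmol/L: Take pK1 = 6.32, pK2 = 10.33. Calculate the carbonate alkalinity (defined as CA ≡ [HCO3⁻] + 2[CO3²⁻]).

CA = [HCO3⁻] + 2[CO3²⁻] = (α₁ + 2α₂)·DIC
At pH 7.53: [H⁺]/K1 = 10^-1.21 = 0.061660, K2/[H⁺] = 10^-2.80 = 0.0015849
α₁ = 1/(1 + 0.061660 + 0.0015849) = 1/1.0632 = 0.9405; α₂ = α₁·K2/[H⁺] = 0.001491
α₁ + 2α₂ = 0.9435
CA = 0.9435 × 2.72 = 2.57 mmol/L

CA = 2.57 mmol/L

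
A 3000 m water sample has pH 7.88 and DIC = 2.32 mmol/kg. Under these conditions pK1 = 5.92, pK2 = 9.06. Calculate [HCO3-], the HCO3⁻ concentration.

α₁ = 1 / (1 + [H⁺]/K1 + K2/[H⁺]) = 1 / (1 + 10^-1.96 + 10^-1.18)
   = 1 / (1 + 0.010965 + 0.066069) = 1/1.0770 = 0.9285
[HCO3⁻] = α₁ × DIC = 0.9285 × 2.32 = 2.15 mmol/kg

[HCO3⁻] = 2.15 mmol/kg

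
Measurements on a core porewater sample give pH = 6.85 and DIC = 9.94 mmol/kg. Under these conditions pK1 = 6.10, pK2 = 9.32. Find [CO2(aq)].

α₀ = 1 / (1 + K1/[H⁺] + K1K2/[H⁺]²) = 1 / (1 + 10^+0.75 + 10^-1.72)
   = 1 / (1 + 5.6234 + 0.019055) = 1/6.6425 = 0.1505
[CO2*] = α₀ × DIC = 0.1505 × 9.94 = 1.50 mmol/kg

[CO2*] = 1.50 mmol/kg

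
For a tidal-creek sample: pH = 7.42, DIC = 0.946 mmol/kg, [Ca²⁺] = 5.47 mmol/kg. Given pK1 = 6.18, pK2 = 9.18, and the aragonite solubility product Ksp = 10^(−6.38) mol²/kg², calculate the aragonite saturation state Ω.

α₂ = 1 / (1 + [H⁺]/K2 + [H⁺]²/(K1K2)) = 1 / (1 + 10^+1.76 + 10^+0.52)
   = 1 / (1 + 57.544 + 3.3113) = 1/61.855 = 0.01617
[CO3²⁻] = α₂ × DIC = 0.01617 × 0.946 = 0.01529 mmol/kg = 15.29 μmol/kg
Ksp = 10^(−6.38) = 4.169×10^-7
Ω = [Ca²⁺][CO3²⁻]/Ksp = (5.47×10^-3)(1.529×10^-5) / 4.169×10^-7 = 0.201

Ω = 0.201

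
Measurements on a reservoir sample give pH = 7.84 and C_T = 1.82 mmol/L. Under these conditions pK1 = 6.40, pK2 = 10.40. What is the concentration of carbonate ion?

[CO3²⁻] = 4.82 μmol/L

α₂ = 1 / (1 + [H⁺]/K2 + [H⁺]²/(K1K2)) = 1 / (1 + 10^+2.56 + 10^+1.12)
   = 1 / (1 + 363.08 + 13.183) = 1/377.26 = 0.002651
[CO3²⁻] = α₂ × DIC = 0.002651 × 1.82 = 0.00482 mmol/L = 4.82 μmol/L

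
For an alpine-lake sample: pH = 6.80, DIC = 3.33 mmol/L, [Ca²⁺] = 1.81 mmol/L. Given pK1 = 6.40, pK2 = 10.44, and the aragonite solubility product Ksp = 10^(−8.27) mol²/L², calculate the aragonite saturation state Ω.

α₂ = 1 / (1 + [H⁺]/K2 + [H⁺]²/(K1K2)) = 1 / (1 + 10^+3.64 + 10^+3.24)
   = 1 / (1 + 4365.2 + 1737.8) = 1/6104.0 = 0.0001638
[CO3²⁻] = α₂ × DIC = 0.0001638 × 3.33 = 0.0005455 mmol/L = 0.5455 μmol/L
Ksp = 10^(−8.27) = 5.370×10^-9
Ω = [Ca²⁺][CO3²⁻]/Ksp = (1.81×10^-3)(5.455×10^-7) / 5.370×10^-9 = 0.184

Ω = 0.184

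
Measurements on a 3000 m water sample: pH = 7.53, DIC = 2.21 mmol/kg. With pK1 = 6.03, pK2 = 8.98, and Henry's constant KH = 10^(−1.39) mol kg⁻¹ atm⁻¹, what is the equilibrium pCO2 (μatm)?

α₀ = 1 / (1 + K1/[H⁺] + K1K2/[H⁺]²) = 1 / (1 + 10^+1.50 + 10^+0.05)
   = 1 / (1 + 31.623 + 1.1220) = 1/33.745 = 0.02963
[CO2*] = α₀ × DIC = 0.02963 × 2.21 = 0.06549 mmol/kg
pCO2 = [CO2*]/KH = 6.549×10^-5 / 4.074×10^-2 = 1610 μatm

pCO2 = 1610 μatm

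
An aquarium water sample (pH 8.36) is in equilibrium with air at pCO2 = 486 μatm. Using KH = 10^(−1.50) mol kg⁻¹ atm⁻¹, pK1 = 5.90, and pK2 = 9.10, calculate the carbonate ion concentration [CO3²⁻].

[CO3²⁻] = 0.807 mmol/kg

[CO2*] = KH · pCO2 = 10^(−1.50) × 486×10^-6 = 1.537×10^-5 mol/kg
α₀ = 1/(1 + K1/[H⁺] + K1K2/[H⁺]²) = 1/(1 + 10^+2.46 + 10^+1.72) = 0.002925
DIC = [CO2*]/α₀ = 1.537×10^-5 / 0.002925 = 5.254 mmol/kg
[CO3²⁻] = α₂·DIC; α₂ = 0.1535, so [CO3²⁻] = 0.1535 × 5.254 = 0.807 mmol/kg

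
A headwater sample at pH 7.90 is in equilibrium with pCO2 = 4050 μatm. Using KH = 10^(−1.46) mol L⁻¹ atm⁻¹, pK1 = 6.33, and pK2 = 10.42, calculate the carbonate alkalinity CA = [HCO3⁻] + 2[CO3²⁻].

CA = 5.25 mmol/L

[CO2*] = KH · pCO2 = 10^(−1.46) × 4050×10^-6 = 1.404×10^-4 mol/L
α₀ = 1/(1 + K1/[H⁺] + K1K2/[H⁺]²) = 1/(1 + 10^+1.57 + 10^-0.95) = 0.02613
DIC = [CO2*]/α₀ = 1.404×10^-4 / 0.02613 = 5.374 mmol/L
CA = (α₁ + 2α₂)·DIC = (0.9709 + 2×0.002932) × 5.374 = 5.25 mmol/L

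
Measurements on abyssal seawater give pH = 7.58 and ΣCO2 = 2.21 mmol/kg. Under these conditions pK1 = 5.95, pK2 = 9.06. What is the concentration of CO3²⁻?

α₂ = 1 / (1 + [H⁺]/K2 + [H⁺]²/(K1K2)) = 1 / (1 + 10^+1.48 + 10^-0.15)
   = 1 / (1 + 30.200 + 0.70795) = 1/31.907 = 0.03134
[CO3²⁻] = α₂ × DIC = 0.03134 × 2.21 = 0.0693 mmol/kg

[CO3²⁻] = 0.0693 mmol/kg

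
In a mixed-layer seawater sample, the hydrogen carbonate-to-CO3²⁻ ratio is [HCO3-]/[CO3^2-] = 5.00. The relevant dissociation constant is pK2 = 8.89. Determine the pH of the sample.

From K2 = [H⁺][CO3^2-]/[HCO3-]:  pH = pK2 − log₁₀([HCO3-]/[CO3^2-])
log₁₀(5.00) = +0.699
pH = 8.89 − (+0.699) = 8.19

pH = 8.19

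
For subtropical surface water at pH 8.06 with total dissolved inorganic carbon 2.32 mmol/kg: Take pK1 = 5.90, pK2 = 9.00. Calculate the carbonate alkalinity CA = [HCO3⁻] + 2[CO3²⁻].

CA = 2.54 mmol/kg

CA = [HCO3⁻] + 2[CO3²⁻] = (α₁ + 2α₂)·DIC
At pH 8.06: [H⁺]/K1 = 10^-2.16 = 0.0069183, K2/[H⁺] = 10^-0.94 = 0.11482
α₁ = 1/(1 + 0.0069183 + 0.11482) = 1/1.1217 = 0.8915; α₂ = α₁·K2/[H⁺] = 0.1024
α₁ + 2α₂ = 1.0962
CA = 1.0962 × 2.32 = 2.54 mmol/kg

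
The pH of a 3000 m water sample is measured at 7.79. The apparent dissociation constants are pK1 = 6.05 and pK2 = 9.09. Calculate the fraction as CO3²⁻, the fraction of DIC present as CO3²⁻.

α₂ = 0.0469

α₂ = 1 / (1 + [H⁺]/K2 + [H⁺]²/(K1K2)) = 1 / (1 + 10^+1.30 + 10^-0.44)
   = 1 / (1 + 19.953 + 0.36308) = 1/21.316 = 0.04691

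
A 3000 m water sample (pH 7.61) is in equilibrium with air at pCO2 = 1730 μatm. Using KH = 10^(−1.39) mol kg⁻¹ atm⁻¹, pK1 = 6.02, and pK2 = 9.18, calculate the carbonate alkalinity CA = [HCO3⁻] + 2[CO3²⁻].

CA = 2.89 mmol/kg

[CO2*] = KH · pCO2 = 10^(−1.39) × 1730×10^-6 = 7.048×10^-5 mol/kg
α₀ = 1/(1 + K1/[H⁺] + K1K2/[H⁺]²) = 1/(1 + 10^+1.59 + 10^+0.02) = 0.02442
DIC = [CO2*]/α₀ = 7.048×10^-5 / 0.02442 = 2.886 mmol/kg
CA = (α₁ + 2α₂)·DIC = (0.9500 + 2×0.02557) × 2.886 = 2.89 mmol/kg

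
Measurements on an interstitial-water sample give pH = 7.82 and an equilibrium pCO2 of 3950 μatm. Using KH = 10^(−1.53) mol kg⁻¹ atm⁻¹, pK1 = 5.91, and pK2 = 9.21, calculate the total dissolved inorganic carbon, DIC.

DIC = 9.98 mmol/kg

[CO2*] = KH · pCO2 = 10^(−1.53) × 3950×10^-6 = 1.166×10^-4 mol/kg
α₀ = 1/(1 + K1/[H⁺] + K1K2/[H⁺]²) = 1/(1 + 10^+1.91 + 10^+0.52) = 0.01168
DIC = [CO2*]/α₀ = 1.166×10^-4 / 0.01168 = 9.98 mmol/kg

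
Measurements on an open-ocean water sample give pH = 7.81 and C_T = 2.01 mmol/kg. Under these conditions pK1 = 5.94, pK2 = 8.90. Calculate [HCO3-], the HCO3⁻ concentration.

[HCO3⁻] = 1.84 mmol/kg

α₁ = 1 / (1 + [H⁺]/K1 + K2/[H⁺]) = 1 / (1 + 10^-1.87 + 10^-1.09)
   = 1 / (1 + 0.013490 + 0.081283) = 1/1.0948 = 0.9134
[HCO3⁻] = α₁ × DIC = 0.9134 × 2.01 = 1.84 mmol/kg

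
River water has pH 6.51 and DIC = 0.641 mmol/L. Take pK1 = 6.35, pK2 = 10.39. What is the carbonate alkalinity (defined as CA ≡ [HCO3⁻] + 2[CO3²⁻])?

CA = 0.379 mmol/L

CA = [HCO3⁻] + 2[CO3²⁻] = (α₁ + 2α₂)·DIC
At pH 6.51: [H⁺]/K1 = 10^-0.16 = 0.69183, K2/[H⁺] = 10^-3.88 = 0.00013183
α₁ = 1/(1 + 0.69183 + 0.00013183) = 1/1.6920 = 0.5910; α₂ = α₁·K2/[H⁺] = 7.791×10^-5
α₁ + 2α₂ = 0.5912
CA = 0.5912 × 0.641 = 0.379 mmol/L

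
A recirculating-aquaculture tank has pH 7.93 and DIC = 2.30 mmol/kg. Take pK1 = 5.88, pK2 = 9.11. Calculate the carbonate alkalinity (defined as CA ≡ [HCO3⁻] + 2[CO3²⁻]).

CA = 2.42 mmol/kg

CA = [HCO3⁻] + 2[CO3²⁻] = (α₁ + 2α₂)·DIC
At pH 7.93: [H⁺]/K1 = 10^-2.05 = 0.0089125, K2/[H⁺] = 10^-1.18 = 0.066069
α₁ = 1/(1 + 0.0089125 + 0.066069) = 1/1.0750 = 0.9302; α₂ = α₁·K2/[H⁺] = 0.06146
α₁ + 2α₂ = 1.0532
CA = 1.0532 × 2.30 = 2.42 mmol/kg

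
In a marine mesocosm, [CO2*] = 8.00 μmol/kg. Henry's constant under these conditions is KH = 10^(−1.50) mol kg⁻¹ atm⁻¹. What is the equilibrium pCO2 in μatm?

KH = 10^(−1.50) = 3.162×10^-2 mol kg⁻¹ atm⁻¹
pCO2 = [CO2*]/KH = 8.00×10^-6 / 3.162×10^-2 = 2.53×10^-4 atm = 253 μatm

pCO2 = 253 μatm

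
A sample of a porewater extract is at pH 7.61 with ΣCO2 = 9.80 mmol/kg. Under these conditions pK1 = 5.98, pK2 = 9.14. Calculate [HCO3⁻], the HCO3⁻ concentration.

[HCO3⁻] = 9.31 mmol/kg

α₁ = 1 / (1 + [H⁺]/K1 + K2/[H⁺]) = 1 / (1 + 10^-1.63 + 10^-1.53)
   = 1 / (1 + 0.023442 + 0.029512) = 1/1.0530 = 0.9497
[HCO3⁻] = α₁ × DIC = 0.9497 × 9.80 = 9.31 mmol/kg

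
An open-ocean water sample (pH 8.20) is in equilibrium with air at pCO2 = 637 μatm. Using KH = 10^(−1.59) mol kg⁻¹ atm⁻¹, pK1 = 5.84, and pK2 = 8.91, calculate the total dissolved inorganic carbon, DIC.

[CO2*] = KH · pCO2 = 10^(−1.59) × 637×10^-6 = 1.637×10^-5 mol/kg
α₀ = 1/(1 + K1/[H⁺] + K1K2/[H⁺]²) = 1/(1 + 10^+2.36 + 10^+1.65) = 0.003640
DIC = [CO2*]/α₀ = 1.637×10^-5 / 0.003640 = 4.50 mmol/kg

DIC = 4.50 mmol/kg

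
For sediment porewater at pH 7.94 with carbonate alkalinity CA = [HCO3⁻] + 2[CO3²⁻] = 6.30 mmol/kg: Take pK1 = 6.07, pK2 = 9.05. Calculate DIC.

CA = [HCO3⁻] + 2[CO3²⁻] = (α₁ + 2α₂)·DIC
At pH 7.94: [H⁺]/K1 = 10^-1.87 = 0.013490, K2/[H⁺] = 10^-1.11 = 0.077625
α₁ = 1/(1 + 0.013490 + 0.077625) = 1/1.0911 = 0.9165; α₂ = α₁·K2/[H⁺] = 0.07114
α₁ + 2α₂ = 1.0588
DIC = CA / (α₁ + 2α₂) = 6.30 / 1.0588 = 5.95 mmol/kg

DIC = 5.95 mmol/kg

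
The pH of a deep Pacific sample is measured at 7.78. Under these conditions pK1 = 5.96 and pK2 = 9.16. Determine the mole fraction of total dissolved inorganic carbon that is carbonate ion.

α₂ = 0.0394

α₂ = 1 / (1 + [H⁺]/K2 + [H⁺]²/(K1K2)) = 1 / (1 + 10^+1.38 + 10^-0.44)
   = 1 / (1 + 23.988 + 0.36308) = 1/25.351 = 0.03945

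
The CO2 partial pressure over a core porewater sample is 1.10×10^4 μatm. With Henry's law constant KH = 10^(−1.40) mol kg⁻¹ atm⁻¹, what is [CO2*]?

[CO2*] = 438 μmol/kg

KH = 10^(−1.40) = 3.981×10^-2 mol kg⁻¹ atm⁻¹
[CO2*] = KH · pCO2 = 3.981×10^-2 × 1.10×10^4×10^-6 atm = 4.38×10^-4 mol/kg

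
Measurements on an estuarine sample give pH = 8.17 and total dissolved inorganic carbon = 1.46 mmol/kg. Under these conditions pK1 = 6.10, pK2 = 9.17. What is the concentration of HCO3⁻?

α₁ = 1 / (1 + [H⁺]/K1 + K2/[H⁺]) = 1 / (1 + 10^-2.07 + 10^-1.00)
   = 1 / (1 + 0.0085114 + 0.10000) = 1/1.1085 = 0.9021
[HCO3⁻] = α₁ × DIC = 0.9021 × 1.46 = 1.32 mmol/kg

[HCO3⁻] = 1.32 mmol/kg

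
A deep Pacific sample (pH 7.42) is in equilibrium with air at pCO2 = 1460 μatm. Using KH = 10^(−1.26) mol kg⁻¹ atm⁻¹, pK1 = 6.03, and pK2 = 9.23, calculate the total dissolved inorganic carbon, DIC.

DIC = 2.08 mmol/kg

[CO2*] = KH · pCO2 = 10^(−1.26) × 1460×10^-6 = 8.023×10^-5 mol/kg
α₀ = 1/(1 + K1/[H⁺] + K1K2/[H⁺]²) = 1/(1 + 10^+1.39 + 10^-0.42) = 0.03857
DIC = [CO2*]/α₀ = 8.023×10^-5 / 0.03857 = 2.08 mmol/kg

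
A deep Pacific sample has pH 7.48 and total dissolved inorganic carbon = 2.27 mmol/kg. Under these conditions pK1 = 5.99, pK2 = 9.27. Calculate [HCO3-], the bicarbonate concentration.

[HCO3⁻] = 2.16 mmol/kg

α₁ = 1 / (1 + [H⁺]/K1 + K2/[H⁺]) = 1 / (1 + 10^-1.49 + 10^-1.79)
   = 1 / (1 + 0.032359 + 0.016218) = 1/1.0486 = 0.9537
[HCO3⁻] = α₁ × DIC = 0.9537 × 2.27 = 2.16 mmol/kg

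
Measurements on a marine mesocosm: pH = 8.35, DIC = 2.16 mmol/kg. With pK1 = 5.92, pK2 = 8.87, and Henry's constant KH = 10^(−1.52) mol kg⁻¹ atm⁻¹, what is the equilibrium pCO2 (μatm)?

pCO2 = 204 μatm

α₀ = 1 / (1 + K1/[H⁺] + K1K2/[H⁺]²) = 1 / (1 + 10^+2.43 + 10^+1.91)
   = 1 / (1 + 269.15 + 81.283) = 1/351.44 = 0.002845
[CO2*] = α₀ × DIC = 0.002845 × 2.16 = 0.006146 mmol/kg = 6.146 μmol/kg
pCO2 = [CO2*]/KH = 6.146×10^-6 / 3.020×10^-2 = 204 μatm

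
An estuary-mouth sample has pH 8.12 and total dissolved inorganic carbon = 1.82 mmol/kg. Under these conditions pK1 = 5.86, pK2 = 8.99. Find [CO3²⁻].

α₂ = 1 / (1 + [H⁺]/K2 + [H⁺]²/(K1K2)) = 1 / (1 + 10^+0.87 + 10^-1.39)
   = 1 / (1 + 7.4131 + 0.040738) = 1/8.4538 = 0.1183
[CO3²⁻] = α₂ × DIC = 0.1183 × 1.82 = 0.215 mmol/kg

[CO3²⁻] = 0.215 mmol/kg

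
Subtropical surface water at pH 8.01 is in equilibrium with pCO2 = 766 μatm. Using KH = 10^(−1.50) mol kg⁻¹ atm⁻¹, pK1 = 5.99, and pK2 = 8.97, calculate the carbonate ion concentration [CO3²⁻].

[CO3²⁻] = 0.278 mmol/kg

[CO2*] = KH · pCO2 = 10^(−1.50) × 766×10^-6 = 2.422×10^-5 mol/kg
α₀ = 1/(1 + K1/[H⁺] + K1K2/[H⁺]²) = 1/(1 + 10^+2.02 + 10^+1.06) = 0.008533
DIC = [CO2*]/α₀ = 2.422×10^-5 / 0.008533 = 2.839 mmol/kg
[CO3²⁻] = α₂·DIC; α₂ = 0.09797, so [CO3²⁻] = 0.09797 × 2.839 = 0.278 mmol/kg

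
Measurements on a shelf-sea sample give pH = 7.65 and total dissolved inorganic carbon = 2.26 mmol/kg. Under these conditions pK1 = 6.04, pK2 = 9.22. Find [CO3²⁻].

[CO3²⁻] = 0.0579 mmol/kg

α₂ = 1 / (1 + [H⁺]/K2 + [H⁺]²/(K1K2)) = 1 / (1 + 10^+1.57 + 10^-0.04)
   = 1 / (1 + 37.154 + 0.91201) = 1/39.066 = 0.02560
[CO3²⁻] = α₂ × DIC = 0.02560 × 2.26 = 0.0579 mmol/kg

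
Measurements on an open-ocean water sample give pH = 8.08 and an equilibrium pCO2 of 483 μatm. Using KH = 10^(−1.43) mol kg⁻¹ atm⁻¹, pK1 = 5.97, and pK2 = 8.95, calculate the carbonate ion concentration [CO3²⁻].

[CO3²⁻] = 0.312 mmol/kg

[CO2*] = KH · pCO2 = 10^(−1.43) × 483×10^-6 = 1.795×10^-5 mol/kg
α₀ = 1/(1 + K1/[H⁺] + K1K2/[H⁺]²) = 1/(1 + 10^+2.11 + 10^+1.24) = 0.006793
DIC = [CO2*]/α₀ = 1.795×10^-5 / 0.006793 = 2.642 mmol/kg
[CO3²⁻] = α₂·DIC; α₂ = 0.1181, so [CO3²⁻] = 0.1181 × 2.642 = 0.312 mmol/kg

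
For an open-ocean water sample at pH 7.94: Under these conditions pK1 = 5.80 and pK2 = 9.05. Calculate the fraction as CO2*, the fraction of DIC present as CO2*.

α₀ = 0.00668

α₀ = 1 / (1 + K1/[H⁺] + K1K2/[H⁺]²) = 1 / (1 + 10^+2.14 + 10^+1.03)
   = 1 / (1 + 138.04 + 10.715) = 1/149.75 = 0.006678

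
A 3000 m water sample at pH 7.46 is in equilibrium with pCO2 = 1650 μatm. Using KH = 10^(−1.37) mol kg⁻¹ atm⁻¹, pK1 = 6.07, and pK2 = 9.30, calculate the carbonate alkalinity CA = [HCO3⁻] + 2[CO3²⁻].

[CO2*] = KH · pCO2 = 10^(−1.37) × 1650×10^-6 = 7.039×10^-5 mol/kg
α₀ = 1/(1 + K1/[H⁺] + K1K2/[H⁺]²) = 1/(1 + 10^+1.39 + 10^-0.45) = 0.03861
DIC = [CO2*]/α₀ = 7.039×10^-5 / 0.03861 = 1.823 mmol/kg
CA = (α₁ + 2α₂)·DIC = (0.9477 + 2×0.01370) × 1.823 = 1.78 mmol/kg

CA = 1.78 mmol/kg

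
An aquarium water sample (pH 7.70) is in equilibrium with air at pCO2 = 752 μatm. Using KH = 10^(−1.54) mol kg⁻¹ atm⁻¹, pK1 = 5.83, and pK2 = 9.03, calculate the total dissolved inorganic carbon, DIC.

[CO2*] = KH · pCO2 = 10^(−1.54) × 752×10^-6 = 2.169×10^-5 mol/kg
α₀ = 1/(1 + K1/[H⁺] + K1K2/[H⁺]²) = 1/(1 + 10^+1.87 + 10^+0.54) = 0.01272
DIC = [CO2*]/α₀ = 2.169×10^-5 / 0.01272 = 1.70 mmol/kg

DIC = 1.70 mmol/kg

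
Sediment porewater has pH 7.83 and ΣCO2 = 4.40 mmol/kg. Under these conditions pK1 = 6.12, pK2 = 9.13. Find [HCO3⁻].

α₁ = 1 / (1 + [H⁺]/K1 + K2/[H⁺]) = 1 / (1 + 10^-1.71 + 10^-1.30)
   = 1 / (1 + 0.019498 + 0.050119) = 1/1.0696 = 0.9349
[HCO3⁻] = α₁ × DIC = 0.9349 × 4.40 = 4.11 mmol/kg

[HCO3⁻] = 4.11 mmol/kg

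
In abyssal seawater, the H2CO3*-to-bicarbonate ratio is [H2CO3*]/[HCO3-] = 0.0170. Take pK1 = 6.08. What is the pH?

From K1 = [H⁺][HCO3-]/[H2CO3*]:  pH = pK1 − log₁₀([H2CO3*]/[HCO3-])
log₁₀(0.0170) = -1.770
pH = 6.08 − (-1.770) = 7.85

pH = 7.85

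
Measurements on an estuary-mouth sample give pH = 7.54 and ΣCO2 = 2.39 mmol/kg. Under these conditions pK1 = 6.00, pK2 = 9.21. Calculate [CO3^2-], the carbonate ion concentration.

[CO3²⁻] = 0.0487 mmol/kg

α₂ = 1 / (1 + [H⁺]/K2 + [H⁺]²/(K1K2)) = 1 / (1 + 10^+1.67 + 10^+0.13)
   = 1 / (1 + 46.774 + 1.3490) = 1/49.122 = 0.02036
[CO3²⁻] = α₂ × DIC = 0.02036 × 2.39 = 0.0487 mmol/kg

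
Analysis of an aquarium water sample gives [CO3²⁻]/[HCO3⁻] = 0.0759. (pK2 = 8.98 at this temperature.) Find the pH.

pH = 7.86

From K2 = [H⁺][CO3²⁻]/[HCO3⁻]:  pH = pK2 + log₁₀([CO3²⁻]/[HCO3⁻])
log₁₀(0.0759) = -1.120
pH = 8.98 + (-1.120) = 7.86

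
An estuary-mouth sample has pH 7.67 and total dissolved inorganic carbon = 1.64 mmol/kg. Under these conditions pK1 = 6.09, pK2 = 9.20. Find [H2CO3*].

α₀ = 1 / (1 + K1/[H⁺] + K1K2/[H⁺]²) = 1 / (1 + 10^+1.58 + 10^+0.05)
   = 1 / (1 + 38.019 + 1.1220) = 1/40.141 = 0.02491
[CO2*] = α₀ × DIC = 0.02491 × 1.64 = 0.0409 mmol/kg

[CO2*] = 0.0409 mmol/kg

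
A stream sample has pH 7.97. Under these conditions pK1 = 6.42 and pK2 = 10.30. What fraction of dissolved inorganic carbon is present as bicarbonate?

α₁ = 1 / (1 + [H⁺]/K1 + K2/[H⁺]) = 1 / (1 + 10^-1.55 + 10^-2.33)
   = 1 / (1 + 0.028184 + 0.0046774) = 1/1.0329 = 0.9682

α₁ = 0.968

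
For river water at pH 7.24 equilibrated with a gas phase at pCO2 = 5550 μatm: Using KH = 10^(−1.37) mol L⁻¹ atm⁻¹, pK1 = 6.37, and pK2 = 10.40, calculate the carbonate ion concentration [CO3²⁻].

[CO2*] = KH · pCO2 = 10^(−1.37) × 5550×10^-6 = 2.368×10^-4 mol/L
α₀ = 1/(1 + K1/[H⁺] + K1K2/[H⁺]²) = 1/(1 + 10^+0.87 + 10^-2.29) = 0.1188
DIC = [CO2*]/α₀ = 2.368×10^-4 / 0.1188 = 1.993 mmol/L
[CO3²⁻] = α₂·DIC; α₂ = 0.0006092, so [CO3²⁻] = 0.0006092 × 1.993 = 0.00121 mmol/L = 1.21 μmol/L

[CO3²⁻] = 1.21 μmol/L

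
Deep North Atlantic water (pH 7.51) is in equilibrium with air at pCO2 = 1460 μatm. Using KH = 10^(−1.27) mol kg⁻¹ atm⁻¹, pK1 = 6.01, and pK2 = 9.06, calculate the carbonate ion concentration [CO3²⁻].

[CO2*] = KH · pCO2 = 10^(−1.27) × 1460×10^-6 = 7.841×10^-5 mol/kg
α₀ = 1/(1 + K1/[H⁺] + K1K2/[H⁺]²) = 1/(1 + 10^+1.50 + 10^-0.05) = 0.02984
DIC = [CO2*]/α₀ = 7.841×10^-5 / 0.02984 = 2.628 mmol/kg
[CO3²⁻] = α₂·DIC; α₂ = 0.02659, so [CO3²⁻] = 0.02659 × 2.628 = 0.0699 mmol/kg

[CO3²⁻] = 0.0699 mmol/kg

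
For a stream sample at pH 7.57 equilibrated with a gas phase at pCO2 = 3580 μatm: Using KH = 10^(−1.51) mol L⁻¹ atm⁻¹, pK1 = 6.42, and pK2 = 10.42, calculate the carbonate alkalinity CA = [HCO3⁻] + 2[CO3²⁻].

[CO2*] = KH · pCO2 = 10^(−1.51) × 3580×10^-6 = 1.106×10^-4 mol/L
α₀ = 1/(1 + K1/[H⁺] + K1K2/[H⁺]²) = 1/(1 + 10^+1.15 + 10^-1.70) = 0.06603
DIC = [CO2*]/α₀ = 1.106×10^-4 / 0.06603 = 1.676 mmol/L
CA = (α₁ + 2α₂)·DIC = (0.9327 + 2×0.001317) × 1.676 = 1.57 mmol/L

CA = 1.57 mmol/L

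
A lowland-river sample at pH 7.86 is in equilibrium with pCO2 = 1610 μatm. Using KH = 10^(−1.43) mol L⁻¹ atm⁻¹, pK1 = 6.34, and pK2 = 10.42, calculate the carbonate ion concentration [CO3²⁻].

[CO3²⁻] = 5.46 μmol/L

[CO2*] = KH · pCO2 = 10^(−1.43) × 1610×10^-6 = 5.982×10^-5 mol/L
α₀ = 1/(1 + K1/[H⁺] + K1K2/[H⁺]²) = 1/(1 + 10^+1.52 + 10^-1.04) = 0.02924
DIC = [CO2*]/α₀ = 5.982×10^-5 / 0.02924 = 2.046 mmol/L
[CO3²⁻] = α₂·DIC; α₂ = 0.002666, so [CO3²⁻] = 0.002666 × 2.046 = 0.00546 mmol/L = 5.46 μmol/L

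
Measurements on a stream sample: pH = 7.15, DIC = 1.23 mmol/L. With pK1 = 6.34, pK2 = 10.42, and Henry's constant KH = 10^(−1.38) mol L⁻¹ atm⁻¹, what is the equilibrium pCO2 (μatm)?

α₀ = 1 / (1 + K1/[H⁺] + K1K2/[H⁺]²) = 1 / (1 + 10^+0.81 + 10^-2.46)
   = 1 / (1 + 6.4565 + 0.0034674) = 1/7.4600 = 0.1340
[CO2*] = α₀ × DIC = 0.1340 × 1.23 = 0.1649 mmol/L
pCO2 = [CO2*]/KH = 1.649×10^-4 / 4.169×10^-2 = 3960 μatm

pCO2 = 3960 μatm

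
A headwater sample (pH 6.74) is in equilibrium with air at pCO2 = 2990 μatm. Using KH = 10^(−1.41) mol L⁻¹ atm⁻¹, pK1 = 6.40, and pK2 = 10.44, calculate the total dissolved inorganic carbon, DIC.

[CO2*] = KH · pCO2 = 10^(−1.41) × 2990×10^-6 = 1.163×10^-4 mol/L
α₀ = 1/(1 + K1/[H⁺] + K1K2/[H⁺]²) = 1/(1 + 10^+0.34 + 10^-3.36) = 0.3137
DIC = [CO2*]/α₀ = 1.163×10^-4 / 0.3137 = 0.371 mmol/L

DIC = 0.371 mmol/L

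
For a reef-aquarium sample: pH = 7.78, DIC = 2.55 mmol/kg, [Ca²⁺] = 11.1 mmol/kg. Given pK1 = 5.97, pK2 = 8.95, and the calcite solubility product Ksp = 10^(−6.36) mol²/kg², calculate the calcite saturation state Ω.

α₂ = 1 / (1 + [H⁺]/K2 + [H⁺]²/(K1K2)) = 1 / (1 + 10^+1.17 + 10^-0.64)
   = 1 / (1 + 14.791 + 0.22909) = 1/16.020 = 0.06242
[CO3²⁻] = α₂ × DIC = 0.06242 × 2.55 = 0.1592 mmol/kg
Ksp = 10^(−6.36) = 4.365×10^-7
Ω = [Ca²⁺][CO3²⁻]/Ksp = (11.1×10^-3)(1.592×10^-4) / 4.365×10^-7 = 4.05

Ω = 4.05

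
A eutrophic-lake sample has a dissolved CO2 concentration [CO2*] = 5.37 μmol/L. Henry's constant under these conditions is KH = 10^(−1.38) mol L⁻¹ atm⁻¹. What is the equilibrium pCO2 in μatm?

pCO2 = 129 μatm

KH = 10^(−1.38) = 4.169×10^-2 mol L⁻¹ atm⁻¹
pCO2 = [CO2*]/KH = 5.37×10^-6 / 4.169×10^-2 = 1.29×10^-4 atm = 129 μatm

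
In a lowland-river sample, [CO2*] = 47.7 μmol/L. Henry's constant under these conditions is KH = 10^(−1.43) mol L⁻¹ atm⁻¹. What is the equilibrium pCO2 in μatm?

KH = 10^(−1.43) = 3.715×10^-2 mol L⁻¹ atm⁻¹
pCO2 = [CO2*]/KH = 47.7×10^-6 / 3.715×10^-2 = 1.28×10^-3 atm = 1280 μatm

pCO2 = 1280 μatm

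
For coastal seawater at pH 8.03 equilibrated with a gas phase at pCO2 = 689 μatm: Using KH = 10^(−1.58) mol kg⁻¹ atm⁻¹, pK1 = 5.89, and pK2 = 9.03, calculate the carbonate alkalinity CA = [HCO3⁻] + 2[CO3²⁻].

[CO2*] = KH · pCO2 = 10^(−1.58) × 689×10^-6 = 1.812×10^-5 mol/kg
α₀ = 1/(1 + K1/[H⁺] + K1K2/[H⁺]²) = 1/(1 + 10^+2.14 + 10^+1.14) = 0.006543
DIC = [CO2*]/α₀ = 1.812×10^-5 / 0.006543 = 2.770 mmol/kg
CA = (α₁ + 2α₂)·DIC = (0.9031 + 2×0.09031) × 2.770 = 3.00 mmol/kg

CA = 3.00 mmol/kg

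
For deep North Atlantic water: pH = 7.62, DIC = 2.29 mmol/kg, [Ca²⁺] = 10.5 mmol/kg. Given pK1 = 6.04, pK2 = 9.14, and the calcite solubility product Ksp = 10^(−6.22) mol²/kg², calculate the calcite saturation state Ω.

α₂ = 1 / (1 + [H⁺]/K2 + [H⁺]²/(K1K2)) = 1 / (1 + 10^+1.52 + 10^-0.06)
   = 1 / (1 + 33.113 + 0.87096) = 1/34.984 = 0.02858
[CO3²⁻] = α₂ × DIC = 0.02858 × 2.29 = 0.06546 mmol/kg
Ksp = 10^(−6.22) = 6.026×10^-7
Ω = [Ca²⁺][CO3²⁻]/Ksp = (10.5×10^-3)(6.546×10^-5) / 6.026×10^-7 = 1.14

Ω = 1.14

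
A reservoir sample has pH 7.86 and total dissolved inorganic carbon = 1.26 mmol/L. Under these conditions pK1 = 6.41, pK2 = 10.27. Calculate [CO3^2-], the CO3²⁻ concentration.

[CO3²⁻] = 4.72 μmol/L

α₂ = 1 / (1 + [H⁺]/K2 + [H⁺]²/(K1K2)) = 1 / (1 + 10^+2.41 + 10^+0.96)
   = 1 / (1 + 257.04 + 9.1201) = 1/267.16 = 0.003743
[CO3²⁻] = α₂ × DIC = 0.003743 × 1.26 = 0.00472 mmol/L = 4.72 μmol/L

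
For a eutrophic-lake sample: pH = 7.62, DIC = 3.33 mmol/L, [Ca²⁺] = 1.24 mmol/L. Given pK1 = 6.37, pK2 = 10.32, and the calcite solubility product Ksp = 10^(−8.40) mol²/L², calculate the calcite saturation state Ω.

α₂ = 1 / (1 + [H⁺]/K2 + [H⁺]²/(K1K2)) = 1 / (1 + 10^+2.70 + 10^+1.45)
   = 1 / (1 + 501.19 + 28.184) = 1/530.37 = 0.001885
[CO3²⁻] = α₂ × DIC = 0.001885 × 3.33 = 0.006279 mmol/L = 6.279 μmol/L
Ksp = 10^(−8.40) = 3.981×10^-9
Ω = [Ca²⁺][CO3²⁻]/Ksp = (1.24×10^-3)(6.279×10^-6) / 3.981×10^-9 = 1.96

Ω = 1.96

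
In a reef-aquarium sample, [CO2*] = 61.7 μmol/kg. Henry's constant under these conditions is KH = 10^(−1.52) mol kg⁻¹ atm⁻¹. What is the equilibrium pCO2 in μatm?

KH = 10^(−1.52) = 3.020×10^-2 mol kg⁻¹ atm⁻¹
pCO2 = [CO2*]/KH = 61.7×10^-6 / 3.020×10^-2 = 2.04×10^-3 atm = 2040 μatm

pCO2 = 2040 μatm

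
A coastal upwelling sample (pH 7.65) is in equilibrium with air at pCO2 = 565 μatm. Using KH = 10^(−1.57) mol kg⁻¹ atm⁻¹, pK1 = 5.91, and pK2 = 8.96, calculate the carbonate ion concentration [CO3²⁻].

[CO2*] = KH · pCO2 = 10^(−1.57) × 565×10^-6 = 1.521×10^-5 mol/kg
α₀ = 1/(1 + K1/[H⁺] + K1K2/[H⁺]²) = 1/(1 + 10^+1.74 + 10^+0.43) = 0.01705
DIC = [CO2*]/α₀ = 1.521×10^-5 / 0.01705 = 0.8918 mmol/kg
[CO3²⁻] = α₂·DIC; α₂ = 0.04589, so [CO3²⁻] = 0.04589 × 0.8918 = 0.0409 mmol/kg

[CO3²⁻] = 0.0409 mmol/kg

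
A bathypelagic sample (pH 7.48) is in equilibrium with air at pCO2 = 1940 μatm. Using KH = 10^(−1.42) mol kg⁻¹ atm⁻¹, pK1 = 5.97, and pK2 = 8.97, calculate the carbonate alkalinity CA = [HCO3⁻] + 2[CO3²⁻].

[CO2*] = KH · pCO2 = 10^(−1.42) × 1940×10^-6 = 7.376×10^-5 mol/kg
α₀ = 1/(1 + K1/[H⁺] + K1K2/[H⁺]²) = 1/(1 + 10^+1.51 + 10^+0.02) = 0.02906
DIC = [CO2*]/α₀ = 7.376×10^-5 / 0.02906 = 2.538 mmol/kg
CA = (α₁ + 2α₂)·DIC = (0.9405 + 2×0.03043) × 2.538 = 2.54 mmol/kg

CA = 2.54 mmol/kg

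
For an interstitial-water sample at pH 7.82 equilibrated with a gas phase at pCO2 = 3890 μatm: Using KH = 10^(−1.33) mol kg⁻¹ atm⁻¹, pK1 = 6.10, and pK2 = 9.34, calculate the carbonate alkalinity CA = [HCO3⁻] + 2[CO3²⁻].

CA = 10.1 mmol/kg

[CO2*] = KH · pCO2 = 10^(−1.33) × 3890×10^-6 = 1.819×10^-4 mol/kg
α₀ = 1/(1 + K1/[H⁺] + K1K2/[H⁺]²) = 1/(1 + 10^+1.72 + 10^+0.20) = 0.01816
DIC = [CO2*]/α₀ = 1.819×10^-4 / 0.01816 = 10.02 mmol/kg
CA = (α₁ + 2α₂)·DIC = (0.9531 + 2×0.02878) × 10.02 = 10.1 mmol/kg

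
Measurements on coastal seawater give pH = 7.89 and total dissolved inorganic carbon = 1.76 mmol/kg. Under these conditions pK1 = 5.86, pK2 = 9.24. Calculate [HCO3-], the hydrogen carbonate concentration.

[HCO3⁻] = 1.67 mmol/kg

α₁ = 1 / (1 + [H⁺]/K1 + K2/[H⁺]) = 1 / (1 + 10^-2.03 + 10^-1.35)
   = 1 / (1 + 0.0093325 + 0.044668) = 1/1.0540 = 0.9488
[HCO3⁻] = α₁ × DIC = 0.9488 × 1.76 = 1.67 mmol/kg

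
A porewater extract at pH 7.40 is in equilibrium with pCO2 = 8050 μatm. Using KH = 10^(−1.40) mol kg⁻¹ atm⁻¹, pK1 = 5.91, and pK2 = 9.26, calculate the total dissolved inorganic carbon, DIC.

[CO2*] = KH · pCO2 = 10^(−1.40) × 8050×10^-6 = 3.205×10^-4 mol/kg
α₀ = 1/(1 + K1/[H⁺] + K1K2/[H⁺]²) = 1/(1 + 10^+1.49 + 10^-0.37) = 0.03093
DIC = [CO2*]/α₀ = 3.205×10^-4 / 0.03093 = 10.4 mmol/kg

DIC = 10.4 mmol/kg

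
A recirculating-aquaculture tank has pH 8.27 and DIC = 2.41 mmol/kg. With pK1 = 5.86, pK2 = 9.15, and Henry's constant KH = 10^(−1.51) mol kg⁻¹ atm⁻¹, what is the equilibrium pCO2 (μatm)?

pCO2 = 267 μatm

α₀ = 1 / (1 + K1/[H⁺] + K1K2/[H⁺]²) = 1 / (1 + 10^+2.41 + 10^+1.53)
   = 1 / (1 + 257.04 + 33.884) = 1/291.92 = 0.003426
[CO2*] = α₀ × DIC = 0.003426 × 2.41 = 0.008256 mmol/kg = 8.256 μmol/kg
pCO2 = [CO2*]/KH = 8.256×10^-6 / 3.090×10^-2 = 267 μatm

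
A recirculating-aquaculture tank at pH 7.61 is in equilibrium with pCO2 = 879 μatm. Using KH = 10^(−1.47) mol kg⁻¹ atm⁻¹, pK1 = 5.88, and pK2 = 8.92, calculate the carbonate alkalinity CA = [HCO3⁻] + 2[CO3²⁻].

CA = 1.76 mmol/kg

[CO2*] = KH · pCO2 = 10^(−1.47) × 879×10^-6 = 2.978×10^-5 mol/kg
α₀ = 1/(1 + K1/[H⁺] + K1K2/[H⁺]²) = 1/(1 + 10^+1.73 + 10^+0.42) = 0.01744
DIC = [CO2*]/α₀ = 2.978×10^-5 / 0.01744 = 1.708 mmol/kg
CA = (α₁ + 2α₂)·DIC = (0.9367 + 2×0.04588) × 1.708 = 1.76 mmol/kg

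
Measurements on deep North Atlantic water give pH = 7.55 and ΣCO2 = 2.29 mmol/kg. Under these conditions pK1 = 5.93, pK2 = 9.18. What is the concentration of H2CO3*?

[CO2*] = 0.0524 mmol/kg

α₀ = 1 / (1 + K1/[H⁺] + K1K2/[H⁺]²) = 1 / (1 + 10^+1.62 + 10^-0.01)
   = 1 / (1 + 41.687 + 0.97724) = 1/43.664 = 0.02290
[CO2*] = α₀ × DIC = 0.02290 × 2.29 = 0.0524 mmol/kg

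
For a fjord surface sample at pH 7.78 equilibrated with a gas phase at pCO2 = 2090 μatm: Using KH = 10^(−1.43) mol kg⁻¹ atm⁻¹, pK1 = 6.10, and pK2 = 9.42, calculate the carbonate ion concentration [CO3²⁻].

[CO3²⁻] = 0.0851 mmol/kg

[CO2*] = KH · pCO2 = 10^(−1.43) × 2090×10^-6 = 7.765×10^-5 mol/kg
α₀ = 1/(1 + K1/[H⁺] + K1K2/[H⁺]²) = 1/(1 + 10^+1.68 + 10^+0.04) = 0.02002
DIC = [CO2*]/α₀ = 7.765×10^-5 / 0.02002 = 3.879 mmol/kg
[CO3²⁻] = α₂·DIC; α₂ = 0.02195, so [CO3²⁻] = 0.02195 × 3.879 = 0.0851 mmol/kg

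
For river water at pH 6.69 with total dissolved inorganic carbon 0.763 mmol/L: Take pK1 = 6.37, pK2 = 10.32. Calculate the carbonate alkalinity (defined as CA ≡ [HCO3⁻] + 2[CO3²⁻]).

CA = [HCO3⁻] + 2[CO3²⁻] = (α₁ + 2α₂)·DIC
At pH 6.69: [H⁺]/K1 = 10^-0.32 = 0.47863, K2/[H⁺] = 10^-3.63 = 0.00023442
α₁ = 1/(1 + 0.47863 + 0.00023442) = 1/1.4789 = 0.6762; α₂ = α₁·K2/[H⁺] = 0.0001585
α₁ + 2α₂ = 0.6765
CA = 0.6765 × 0.763 = 0.516 mmol/L

CA = 0.516 mmol/L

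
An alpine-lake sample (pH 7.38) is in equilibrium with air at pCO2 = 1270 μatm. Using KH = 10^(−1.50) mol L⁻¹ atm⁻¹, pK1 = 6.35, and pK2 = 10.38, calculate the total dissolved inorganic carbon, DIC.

[CO2*] = KH · pCO2 = 10^(−1.50) × 1270×10^-6 = 4.016×10^-5 mol/L
α₀ = 1/(1 + K1/[H⁺] + K1K2/[H⁺]²) = 1/(1 + 10^+1.03 + 10^-1.97) = 0.08528
DIC = [CO2*]/α₀ = 4.016×10^-5 / 0.08528 = 0.471 mmol/L

DIC = 0.471 mmol/L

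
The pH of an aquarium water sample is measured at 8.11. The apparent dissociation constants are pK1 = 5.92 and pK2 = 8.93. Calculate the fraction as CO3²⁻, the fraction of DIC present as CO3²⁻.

α₂ = 0.131

α₂ = 1 / (1 + [H⁺]/K2 + [H⁺]²/(K1K2)) = 1 / (1 + 10^+0.82 + 10^-1.37)
   = 1 / (1 + 6.6069 + 0.042658) = 1/7.6496 = 0.1307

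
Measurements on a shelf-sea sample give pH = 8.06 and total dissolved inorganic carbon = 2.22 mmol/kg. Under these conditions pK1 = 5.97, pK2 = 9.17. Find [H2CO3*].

α₀ = 1 / (1 + K1/[H⁺] + K1K2/[H⁺]²) = 1 / (1 + 10^+2.09 + 10^+0.98)
   = 1 / (1 + 123.03 + 9.5499) = 1/133.58 = 0.007486
[CO2*] = α₀ × DIC = 0.007486 × 2.22 = 0.0166 mmol/kg = 16.6 μmol/kg

[CO2*] = 16.6 μmol/kg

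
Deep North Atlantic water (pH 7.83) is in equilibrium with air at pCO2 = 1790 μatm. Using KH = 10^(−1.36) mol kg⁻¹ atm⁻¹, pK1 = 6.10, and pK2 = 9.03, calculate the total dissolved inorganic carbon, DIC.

[CO2*] = KH · pCO2 = 10^(−1.36) × 1790×10^-6 = 7.814×10^-5 mol/kg
α₀ = 1/(1 + K1/[H⁺] + K1K2/[H⁺]²) = 1/(1 + 10^+1.73 + 10^+0.53) = 0.01721
DIC = [CO2*]/α₀ = 7.814×10^-5 / 0.01721 = 4.54 mmol/kg

DIC = 4.54 mmol/kg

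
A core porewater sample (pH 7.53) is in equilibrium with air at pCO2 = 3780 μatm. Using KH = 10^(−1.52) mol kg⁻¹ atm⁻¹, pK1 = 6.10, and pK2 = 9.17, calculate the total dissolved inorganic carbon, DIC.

DIC = 3.26 mmol/kg

[CO2*] = KH · pCO2 = 10^(−1.52) × 3780×10^-6 = 1.142×10^-4 mol/kg
α₀ = 1/(1 + K1/[H⁺] + K1K2/[H⁺]²) = 1/(1 + 10^+1.43 + 10^-0.21) = 0.03505
DIC = [CO2*]/α₀ = 1.142×10^-4 / 0.03505 = 3.26 mmol/kg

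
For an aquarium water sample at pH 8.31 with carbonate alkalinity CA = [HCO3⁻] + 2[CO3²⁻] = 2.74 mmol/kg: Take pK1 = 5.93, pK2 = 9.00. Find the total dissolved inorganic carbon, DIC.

CA = [HCO3⁻] + 2[CO3²⁻] = (α₁ + 2α₂)·DIC
At pH 8.31: [H⁺]/K1 = 10^-2.38 = 0.0041687, K2/[H⁺] = 10^-0.69 = 0.20417
α₁ = 1/(1 + 0.0041687 + 0.20417) = 1/1.2083 = 0.8276; α₂ = α₁·K2/[H⁺] = 0.1690
α₁ + 2α₂ = 1.1655
DIC = CA / (α₁ + 2α₂) = 2.74 / 1.1655 = 2.35 mmol/kg

DIC = 2.35 mmol/kg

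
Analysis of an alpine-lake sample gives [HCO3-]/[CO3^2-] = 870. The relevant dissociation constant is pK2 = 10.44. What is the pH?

From K2 = [H⁺][CO3^2-]/[HCO3-]:  pH = pK2 − log₁₀([HCO3-]/[CO3^2-])
log₁₀(870) = +2.940
pH = 10.44 − (+2.940) = 7.50

pH = 7.50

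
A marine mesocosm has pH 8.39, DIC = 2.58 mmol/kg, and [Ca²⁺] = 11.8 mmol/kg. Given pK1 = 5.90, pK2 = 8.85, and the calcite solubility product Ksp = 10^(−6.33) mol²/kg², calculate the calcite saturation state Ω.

α₂ = 1 / (1 + [H⁺]/K2 + [H⁺]²/(K1K2)) = 1 / (1 + 10^+0.46 + 10^-2.03)
   = 1 / (1 + 2.8840 + 0.0093325) = 1/3.8934 = 0.2568
[CO3²⁻] = α₂ × DIC = 0.2568 × 2.58 = 0.6627 mmol/kg
Ksp = 10^(−6.33) = 4.677×10^-7
Ω = [Ca²⁺][CO3²⁻]/Ksp = (11.8×10^-3)(6.627×10^-4) / 4.677×10^-7 = 16.7

Ω = 16.7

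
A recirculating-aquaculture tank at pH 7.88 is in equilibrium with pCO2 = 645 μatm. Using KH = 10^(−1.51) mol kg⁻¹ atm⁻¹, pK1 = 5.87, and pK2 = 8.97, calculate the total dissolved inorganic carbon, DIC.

[CO2*] = KH · pCO2 = 10^(−1.51) × 645×10^-6 = 1.993×10^-5 mol/kg
α₀ = 1/(1 + K1/[H⁺] + K1K2/[H⁺]²) = 1/(1 + 10^+2.01 + 10^+0.92) = 0.008957
DIC = [CO2*]/α₀ = 1.993×10^-5 / 0.008957 = 2.23 mmol/kg

DIC = 2.23 mmol/kg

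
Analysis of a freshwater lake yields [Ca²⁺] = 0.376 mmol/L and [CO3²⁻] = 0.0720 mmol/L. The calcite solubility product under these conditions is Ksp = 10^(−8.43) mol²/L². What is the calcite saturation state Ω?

Ω = 7.29

Ksp = 10^(−8.43) = 3.715×10^-9
Ω = [Ca²⁺][CO3²⁻]/Ksp = (0.376×10^-3)(0.0720×10^-3) / 3.715×10^-9 = 7.29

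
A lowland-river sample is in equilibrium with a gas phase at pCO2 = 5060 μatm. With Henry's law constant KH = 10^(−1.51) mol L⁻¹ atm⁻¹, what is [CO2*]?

[CO2*] = 156 μmol/L

KH = 10^(−1.51) = 3.090×10^-2 mol L⁻¹ atm⁻¹
[CO2*] = KH · pCO2 = 3.090×10^-2 × 5060×10^-6 atm = 1.56×10^-4 mol/L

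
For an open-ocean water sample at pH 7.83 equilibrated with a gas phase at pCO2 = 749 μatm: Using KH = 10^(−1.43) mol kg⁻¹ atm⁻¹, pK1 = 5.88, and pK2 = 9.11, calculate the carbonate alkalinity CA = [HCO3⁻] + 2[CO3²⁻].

[CO2*] = KH · pCO2 = 10^(−1.43) × 749×10^-6 = 2.783×10^-5 mol/kg
α₀ = 1/(1 + K1/[H⁺] + K1K2/[H⁺]²) = 1/(1 + 10^+1.95 + 10^+0.67) = 0.01055
DIC = [CO2*]/α₀ = 2.783×10^-5 / 0.01055 = 2.638 mmol/kg
CA = (α₁ + 2α₂)·DIC = (0.9401 + 2×0.04934) × 2.638 = 2.74 mmol/kg

CA = 2.74 mmol/kg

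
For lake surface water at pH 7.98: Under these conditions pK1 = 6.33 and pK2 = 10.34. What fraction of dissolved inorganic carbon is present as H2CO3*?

α₀ = 0.0218

α₀ = 1 / (1 + K1/[H⁺] + K1K2/[H⁺]²) = 1 / (1 + 10^+1.65 + 10^-0.71)
   = 1 / (1 + 44.668 + 0.19498) = 1/45.863 = 0.02180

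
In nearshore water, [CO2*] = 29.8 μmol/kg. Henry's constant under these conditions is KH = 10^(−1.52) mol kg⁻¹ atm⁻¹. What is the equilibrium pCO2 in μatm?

KH = 10^(−1.52) = 3.020×10^-2 mol kg⁻¹ atm⁻¹
pCO2 = [CO2*]/KH = 29.8×10^-6 / 3.020×10^-2 = 9.87×10^-4 atm = 987 μatm

pCO2 = 987 μatm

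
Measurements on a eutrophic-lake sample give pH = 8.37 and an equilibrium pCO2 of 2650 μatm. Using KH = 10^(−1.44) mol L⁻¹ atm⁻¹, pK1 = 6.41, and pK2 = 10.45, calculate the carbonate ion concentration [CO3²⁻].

[CO2*] = KH · pCO2 = 10^(−1.44) × 2650×10^-6 = 9.622×10^-5 mol/L
α₀ = 1/(1 + K1/[H⁺] + K1K2/[H⁺]²) = 1/(1 + 10^+1.96 + 10^-0.12) = 0.01076
DIC = [CO2*]/α₀ = 9.622×10^-5 / 0.01076 = 8.944 mmol/L
[CO3²⁻] = α₂·DIC; α₂ = 0.008160, so [CO3²⁻] = 0.008160 × 8.944 = 0.0730 mmol/L

[CO3²⁻] = 0.0730 mmol/L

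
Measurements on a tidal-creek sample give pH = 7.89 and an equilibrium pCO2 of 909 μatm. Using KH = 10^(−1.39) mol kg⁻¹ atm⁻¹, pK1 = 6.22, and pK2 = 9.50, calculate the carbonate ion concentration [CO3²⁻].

[CO2*] = KH · pCO2 = 10^(−1.39) × 909×10^-6 = 3.703×10^-5 mol/kg
α₀ = 1/(1 + K1/[H⁺] + K1K2/[H⁺]²) = 1/(1 + 10^+1.67 + 10^+0.06) = 0.02044
DIC = [CO2*]/α₀ = 3.703×10^-5 / 0.02044 = 1.812 mmol/kg
[CO3²⁻] = α₂·DIC; α₂ = 0.02347, so [CO3²⁻] = 0.02347 × 1.812 = 0.0425 mmol/kg

[CO3²⁻] = 0.0425 mmol/kg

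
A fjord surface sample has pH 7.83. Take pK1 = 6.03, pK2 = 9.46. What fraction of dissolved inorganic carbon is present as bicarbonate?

α₁ = 0.962

α₁ = 1 / (1 + [H⁺]/K1 + K2/[H⁺]) = 1 / (1 + 10^-1.80 + 10^-1.63)
   = 1 / (1 + 0.015849 + 0.023442) = 1/1.0393 = 0.9622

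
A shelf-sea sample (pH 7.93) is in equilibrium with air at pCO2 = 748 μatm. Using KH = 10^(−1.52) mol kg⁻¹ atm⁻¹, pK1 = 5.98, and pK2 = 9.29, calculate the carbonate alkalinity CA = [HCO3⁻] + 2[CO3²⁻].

[CO2*] = KH · pCO2 = 10^(−1.52) × 748×10^-6 = 2.259×10^-5 mol/kg
α₀ = 1/(1 + K1/[H⁺] + K1K2/[H⁺]²) = 1/(1 + 10^+1.95 + 10^+0.59) = 0.01064
DIC = [CO2*]/α₀ = 2.259×10^-5 / 0.01064 = 2.124 mmol/kg
CA = (α₁ + 2α₂)·DIC = (0.9480 + 2×0.04138) × 2.124 = 2.19 mmol/kg

CA = 2.19 mmol/kg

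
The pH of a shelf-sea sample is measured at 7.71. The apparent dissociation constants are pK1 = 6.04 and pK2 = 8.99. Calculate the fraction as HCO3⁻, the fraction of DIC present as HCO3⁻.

α₁ = 0.931

α₁ = 1 / (1 + [H⁺]/K1 + K2/[H⁺]) = 1 / (1 + 10^-1.67 + 10^-1.28)
   = 1 / (1 + 0.021380 + 0.052481) = 1/1.0739 = 0.9312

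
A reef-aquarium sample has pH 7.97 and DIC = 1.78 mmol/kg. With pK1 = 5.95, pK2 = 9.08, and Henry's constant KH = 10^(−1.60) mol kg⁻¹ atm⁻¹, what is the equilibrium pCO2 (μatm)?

α₀ = 1 / (1 + K1/[H⁺] + K1K2/[H⁺]²) = 1 / (1 + 10^+2.02 + 10^+0.91)
   = 1 / (1 + 104.71 + 8.1283) = 1/113.84 = 0.008784
[CO2*] = α₀ × DIC = 0.008784 × 1.78 = 0.01564 mmol/kg = 15.64 μmol/kg
pCO2 = [CO2*]/KH = 1.564×10^-5 / 2.512×10^-2 = 622 μatm

pCO2 = 622 μatm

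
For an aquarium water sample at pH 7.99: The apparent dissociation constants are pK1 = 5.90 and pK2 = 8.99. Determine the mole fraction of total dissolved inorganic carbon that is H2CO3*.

α₀ = 0.00734

α₀ = 1 / (1 + K1/[H⁺] + K1K2/[H⁺]²) = 1 / (1 + 10^+2.09 + 10^+1.09)
   = 1 / (1 + 123.03 + 12.303) = 1/136.33 = 0.007335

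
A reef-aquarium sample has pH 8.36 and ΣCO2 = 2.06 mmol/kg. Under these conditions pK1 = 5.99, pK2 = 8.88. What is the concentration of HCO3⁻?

[HCO3⁻] = 1.58 mmol/kg

α₁ = 1 / (1 + [H⁺]/K1 + K2/[H⁺]) = 1 / (1 + 10^-2.37 + 10^-0.52)
   = 1 / (1 + 0.0042658 + 0.30200) = 1/1.3063 = 0.7655
[HCO3⁻] = α₁ × DIC = 0.7655 × 2.06 = 1.58 mmol/kg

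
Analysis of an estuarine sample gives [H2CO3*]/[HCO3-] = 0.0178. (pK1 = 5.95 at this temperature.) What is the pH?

From K1 = [H⁺][HCO3-]/[H2CO3*]:  pH = pK1 − log₁₀([H2CO3*]/[HCO3-])
log₁₀(0.0178) = -1.750
pH = 5.95 − (-1.750) = 7.70

pH = 7.70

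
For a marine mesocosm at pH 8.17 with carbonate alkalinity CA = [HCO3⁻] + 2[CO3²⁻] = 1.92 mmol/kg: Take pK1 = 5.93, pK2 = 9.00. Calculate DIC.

CA = [HCO3⁻] + 2[CO3²⁻] = (α₁ + 2α₂)·DIC
At pH 8.17: [H⁺]/K1 = 10^-2.24 = 0.0057544, K2/[H⁺] = 10^-0.83 = 0.14791
α₁ = 1/(1 + 0.0057544 + 0.14791) = 1/1.1537 = 0.8668; α₂ = α₁·K2/[H⁺] = 0.1282
α₁ + 2α₂ = 1.1232
DIC = CA / (α₁ + 2α₂) = 1.92 / 1.1232 = 1.71 mmol/kg

DIC = 1.71 mmol/kg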